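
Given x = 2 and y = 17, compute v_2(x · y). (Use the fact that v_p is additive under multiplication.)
v_2(34) = 1

v_p(x) = 1 (factor: 2 = 2^1 · 1); v_p(y) = 0 (factor: 17 = 2^0 · 17). Additivity: v_p(xy) = v_p(x) + v_p(y) = 1 + 0 = 1. (Direct check: xy = 34 = 2^1 · (17).)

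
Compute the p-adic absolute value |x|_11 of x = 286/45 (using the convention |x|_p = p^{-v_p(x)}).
|286/45|_11 = 1/11

Step 1 — compute v_11(x) by factoring powers of 11 out of the numerator and denominator: v_11(286/45) = 1. Step 2 — apply |x|_p = p^{-v_p(x)} = 11^{-1} = 1/11.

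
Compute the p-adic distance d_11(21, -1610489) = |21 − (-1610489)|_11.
d_11(21, -1610489) = 1/161051

Step 1 — x − y = 21 − (-1610489) = 1610510. Step 2 — v_11(1610510) = 5 (factor: 1610510 = (11^5 · 10); the sign does not affect v_p). Step 3 — |x − y|_11 = 11^{-5} = 1/161051.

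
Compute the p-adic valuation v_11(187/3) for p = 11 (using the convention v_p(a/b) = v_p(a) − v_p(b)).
v_11(187/3) = 1

Factor powers of 11 from the numerator and denominator of the reduced fraction: 187 = 11^1 · 17 and 3 = 11^0 · 3. Apply v_p(a/b) = v_p(a) − v_p(b): v_11(187/3) = 1 − 0 = 1.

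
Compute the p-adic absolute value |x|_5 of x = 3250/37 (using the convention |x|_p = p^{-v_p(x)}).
|3250/37|_5 = 1/125

Step 1 — compute v_5(x) by factoring powers of 5 out of the numerator and denominator: v_5(3250/37) = 3. Step 2 — apply |x|_p = p^{-v_p(x)} = 5^{-3} = 1/125.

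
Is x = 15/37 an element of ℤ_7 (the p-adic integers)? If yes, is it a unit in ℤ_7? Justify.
x ∈ ℤ_7^× (unit); v_7(x) = 0

ℤ_7 = {x ∈ ℚ_7 : v_7(x) ≥ 0} and ℤ_7^× = {x ∈ ℤ_7 : v_7(x) = 0}. Here v_7(15/37) = v_7(num) − v_7(den) = 0; compare against these criteria.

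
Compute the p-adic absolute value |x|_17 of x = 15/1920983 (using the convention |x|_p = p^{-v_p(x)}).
|15/1920983|_17 = 83521

Step 1 — compute v_17(x) by factoring powers of 17 out of the numerator and denominator: v_17(15/1920983) = -4. Step 2 — apply |x|_p = p^{-v_p(x)} = 17^{4} = 83521.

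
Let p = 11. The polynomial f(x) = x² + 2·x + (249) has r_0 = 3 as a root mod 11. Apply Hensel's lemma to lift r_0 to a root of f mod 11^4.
r_3 = 8319 (mod 14641)

Hensel: r_{i+1} = r_i − f(r_i)·(f′(r_i))^{-1} mod 11^{i+2}, f′(x) = 2x + 2. Iterate:
  r_0 = 3 (mod 11)
  r_1 = 91 (mod 121)
  r_2 = 333 (mod 1331)
  r_3 = 8319 (mod 14641)
Final: r = 8319 satisfies f(r) ≡ 0 mod 11^4.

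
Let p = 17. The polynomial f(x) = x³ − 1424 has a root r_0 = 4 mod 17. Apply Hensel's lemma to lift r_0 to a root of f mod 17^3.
r_2 = 514 (mod 4913)

Hensel: r_{i+1} = r_i − f(r_i)/f′(r_i) mod 17^{i+2}, where f′(x) = 3x². Iterate:
  r_0 = 4 (mod 17)
  r_1 = 225 (mod 289)
  r_2 = 514 (mod 4913)
Final: r = 514 with f(r) ≡ 0 mod 17^3.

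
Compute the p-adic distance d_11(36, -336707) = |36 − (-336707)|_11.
d_11(36, -336707) = 1/14641

Step 1 — x − y = 36 − (-336707) = 336743. Step 2 — v_11(336743) = 4 (factor: 336743 = (11^4 · 23); the sign does not affect v_p). Step 3 — |x − y|_11 = 11^{-4} = 1/14641.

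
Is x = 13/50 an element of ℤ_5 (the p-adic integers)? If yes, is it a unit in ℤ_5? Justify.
x ∉ ℤ_5 (v_5(x) = -2 < 0)

ℤ_5 = {x ∈ ℚ_5 : v_5(x) ≥ 0} and ℤ_5^× = {x ∈ ℤ_5 : v_5(x) = 0}. Here v_5(13/50) = v_5(num) − v_5(den) = -2; compare against these criteria.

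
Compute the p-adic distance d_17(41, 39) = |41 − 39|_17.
d_17(41, 39) = 1

Step 1 — x − y = 41 − 39 = 2. Step 2 — v_17(2) = 0 (factor: 2 = (17^0 · 2); the sign does not affect v_p). Step 3 — |x − y|_17 = 17^{0} = 1.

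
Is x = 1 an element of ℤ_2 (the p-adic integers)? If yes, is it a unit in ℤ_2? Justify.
x ∈ ℤ_2^× (unit); v_2(x) = 0

ℤ_2 = {x ∈ ℚ_2 : v_2(x) ≥ 0} and ℤ_2^× = {x ∈ ℤ_2 : v_2(x) = 0}. Here v_2(1) = v_2(num) − v_2(den) = 0; compare against these criteria.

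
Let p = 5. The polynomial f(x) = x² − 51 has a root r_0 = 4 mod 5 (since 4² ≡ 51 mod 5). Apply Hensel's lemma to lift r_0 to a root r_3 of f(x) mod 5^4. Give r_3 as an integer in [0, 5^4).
r_3 = 599 (mod 625)

Hensel's recurrence: r_{i+1} = r_i − f(r_i)·(f′(r_i))^{-1} mod 5^{i+2}, with f′(x) = 2x. Iterate:
  r_0 = 4 (mod 5)
  r_1 = 24 (mod 25)
  r_2 = 99 (mod 125)
  r_3 = 599 (mod 625)
Final: r_3 = 599, and one checks f(r_3) ≡ 0 mod 5^4.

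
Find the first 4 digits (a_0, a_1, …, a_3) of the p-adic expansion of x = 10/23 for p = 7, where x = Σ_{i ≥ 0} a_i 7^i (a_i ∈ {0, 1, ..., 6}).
(a_0, …, a_3) = (5, 3, 1, 1)

v_7(10/23) = 0 (numerator and denominator both coprime to 7), so x ∈ ℤ_7^×. Compute digits iteratively via a_i = x_i mod 7, x_{i+1} = (x_i − a_i)/7, with x_0 = x:
  x_0 = 10/23;  a_0 = 5;  x_1 = (x_0 − 5)/7 = -15/23
  x_1 = -15/23;  a_1 = 3;  x_2 = (x_1 − 3)/7 = -12/23
  x_2 = -12/23;  a_2 = 1;  x_3 = (x_2 − 1)/7 = -5/23
  x_3 = -5/23;  a_3 = 1;  x_4 = (x_3 − 1)/7 = -4/23
Digits: (5, 3, 1, 1).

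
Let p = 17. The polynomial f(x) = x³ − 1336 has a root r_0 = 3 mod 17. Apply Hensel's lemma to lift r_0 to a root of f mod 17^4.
r_3 = 23514 (mod 83521)

Hensel: r_{i+1} = r_i − f(r_i)/f′(r_i) mod 17^{i+2}, where f′(x) = 3x². Iterate:
  r_0 = 3 (mod 17)
  r_1 = 105 (mod 289)
  r_2 = 3862 (mod 4913)
  r_3 = 23514 (mod 83521)
Final: r = 23514 with f(r) ≡ 0 mod 17^4.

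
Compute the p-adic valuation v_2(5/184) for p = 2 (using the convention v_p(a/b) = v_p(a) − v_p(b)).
v_2(5/184) = -3

Factor powers of 2 from the numerator and denominator of the reduced fraction: 5 = 2^0 · 5 and 184 = 2^3 · 23. Apply v_p(a/b) = v_p(a) − v_p(b): v_2(5/184) = 0 − 3 = -3.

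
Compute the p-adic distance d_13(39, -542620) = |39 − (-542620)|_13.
d_13(39, -542620) = 1/28561

Step 1 — x − y = 39 − (-542620) = 542659. Step 2 — v_13(542659) = 4 (factor: 542659 = (13^4 · 19); the sign does not affect v_p). Step 3 — |x − y|_13 = 13^{-4} = 1/28561.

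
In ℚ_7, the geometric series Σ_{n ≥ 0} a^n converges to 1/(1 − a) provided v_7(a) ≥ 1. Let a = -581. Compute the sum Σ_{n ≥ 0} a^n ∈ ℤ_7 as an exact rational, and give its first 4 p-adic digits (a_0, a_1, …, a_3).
Σ a^n = 1/(1 − a) = 1/582;  first 4 digits = (1, 1, 3, 3)

v_7(a) = 1 ≥ 1, so the series converges in ℤ_7 to 1/(1 − a) = 1/(1 − (-581)) = 1/582. Expand this rational in ℤ_7: compute digits iteratively via d_i = x_i mod 7, x_{i+1} = (x_i − d_i)/7. The first 4 digits are (1, 1, 3, 3).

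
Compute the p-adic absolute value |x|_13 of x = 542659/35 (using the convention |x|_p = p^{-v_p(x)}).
|542659/35|_13 = 1/28561

Step 1 — compute v_13(x) by factoring powers of 13 out of the numerator and denominator: v_13(542659/35) = 4. Step 2 — apply |x|_p = p^{-v_p(x)} = 13^{-4} = 1/28561.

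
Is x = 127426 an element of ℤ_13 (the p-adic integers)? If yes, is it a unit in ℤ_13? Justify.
x ∈ ℤ_13 but not a unit; v_13(x) = 3 > 0

ℤ_13 = {x ∈ ℚ_13 : v_13(x) ≥ 0} and ℤ_13^× = {x ∈ ℤ_13 : v_13(x) = 0}. Here v_13(127426) = v_13(num) − v_13(den) = 3; compare against these criteria.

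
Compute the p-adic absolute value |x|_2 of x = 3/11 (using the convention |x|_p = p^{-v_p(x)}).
|3/11|_2 = 1

Step 1 — compute v_2(x) by factoring powers of 2 out of the numerator and denominator: v_2(3/11) = 0. Step 2 — apply |x|_p = p^{-v_p(x)} = 2^{0} = 1.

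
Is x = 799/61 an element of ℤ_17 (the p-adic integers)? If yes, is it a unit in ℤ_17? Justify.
x ∈ ℤ_17 but not a unit; v_17(x) = 1 > 0

ℤ_17 = {x ∈ ℚ_17 : v_17(x) ≥ 0} and ℤ_17^× = {x ∈ ℤ_17 : v_17(x) = 0}. Here v_17(799/61) = v_17(num) − v_17(den) = 1; compare against these criteria.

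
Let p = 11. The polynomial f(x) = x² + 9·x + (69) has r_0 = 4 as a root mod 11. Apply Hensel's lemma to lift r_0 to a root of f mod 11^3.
r_2 = 1093 (mod 1331)

Hensel: r_{i+1} = r_i − f(r_i)·(f′(r_i))^{-1} mod 11^{i+2}, f′(x) = 2x + 9. Iterate:
  r_0 = 4 (mod 11)
  r_1 = 4 (mod 121)
  r_2 = 1093 (mod 1331)
Final: r = 1093 satisfies f(r) ≡ 0 mod 11^3.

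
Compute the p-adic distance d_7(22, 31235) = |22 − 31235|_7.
d_7(22, 31235) = 1/2401

Step 1 — x − y = 22 − 31235 = -31213. Step 2 — v_7(-31213) = 4 (factor: -31213 = −(7^4 · 13); the sign does not affect v_p). Step 3 — |x − y|_7 = 7^{-4} = 1/2401.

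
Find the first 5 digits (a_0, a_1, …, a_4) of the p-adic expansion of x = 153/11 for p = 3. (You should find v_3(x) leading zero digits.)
(a_0, …, a_4) = (0, 0, 1, 1, 0)

v_3(153/11) = 2, so a_0 = ... = a_1 = 0. Factor out: x = 3^2 · u with u = 17/11 a unit in ℤ_3. Expand u iteratively via a_{v+i} = u_i mod 3, u_{i+1} = (u_i − a_{v+i})/3:
  u_0 = 17/11;  a_2 = 1;  u_1 = (u_0 − 1)/3 = 2/11
  u_1 = 2/11;  a_3 = 1;  u_2 = (u_1 − 1)/3 = -3/11
  u_2 = -3/11;  a_4 = 0;  u_3 = (u_2 − 0)/3 = -1/11
Digits: (0, 0, 1, 1, 0).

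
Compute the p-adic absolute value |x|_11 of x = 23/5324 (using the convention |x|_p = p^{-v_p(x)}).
|23/5324|_11 = 1331

Step 1 — compute v_11(x) by factoring powers of 11 out of the numerator and denominator: v_11(23/5324) = -3. Step 2 — apply |x|_p = p^{-v_p(x)} = 11^{3} = 1331.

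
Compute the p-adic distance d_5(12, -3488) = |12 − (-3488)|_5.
d_5(12, -3488) = 1/125

Step 1 — x − y = 12 − (-3488) = 3500. Step 2 — v_5(3500) = 3 (factor: 3500 = (5^3 · 28); the sign does not affect v_p). Step 3 — |x − y|_5 = 5^{-3} = 1/125.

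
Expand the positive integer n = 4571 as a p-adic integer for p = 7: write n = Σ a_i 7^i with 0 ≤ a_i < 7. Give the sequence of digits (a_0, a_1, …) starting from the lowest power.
(a_0, a_1, …) = (0, 2, 2, 6, 1)

Repeated division by 7 gives the digits low-to-high: 4571 = 2·7^1 + 2·7^2 + 6·7^3 + 1·7^4. Digit sequence: (0, 2, 2, 6, 1).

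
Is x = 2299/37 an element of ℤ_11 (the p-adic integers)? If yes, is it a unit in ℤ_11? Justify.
x ∈ ℤ_11 but not a unit; v_11(x) = 2 > 0

ℤ_11 = {x ∈ ℚ_11 : v_11(x) ≥ 0} and ℤ_11^× = {x ∈ ℤ_11 : v_11(x) = 0}. Here v_11(2299/37) = v_11(num) − v_11(den) = 2; compare against these criteria.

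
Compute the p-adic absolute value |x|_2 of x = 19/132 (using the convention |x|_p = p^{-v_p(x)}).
|19/132|_2 = 4

Step 1 — compute v_2(x) by factoring powers of 2 out of the numerator and denominator: v_2(19/132) = -2. Step 2 — apply |x|_p = p^{-v_p(x)} = 2^{2} = 4.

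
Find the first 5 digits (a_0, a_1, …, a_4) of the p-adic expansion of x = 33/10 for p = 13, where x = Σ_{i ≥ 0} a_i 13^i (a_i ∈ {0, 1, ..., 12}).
(a_0, …, a_4) = (2, 4, 1, 9, 11)

v_13(33/10) = 0 (numerator and denominator both coprime to 13), so x ∈ ℤ_13^×. Compute digits iteratively via a_i = x_i mod 13, x_{i+1} = (x_i − a_i)/13, with x_0 = x:
  x_0 = 33/10;  a_0 = 2;  x_1 = (x_0 − 2)/13 = 1/10
  x_1 = 1/10;  a_1 = 4;  x_2 = (x_1 − 4)/13 = -3/10
  x_2 = -3/10;  a_2 = 1;  x_3 = (x_2 − 1)/13 = -1/10
  x_3 = -1/10;  a_3 = 9;  x_4 = (x_3 − 9)/13 = -7/10
  x_4 = -7/10;  a_4 = 11;  x_5 = (x_4 − 11)/13 = -9/10
Digits: (2, 4, 1, 9, 11).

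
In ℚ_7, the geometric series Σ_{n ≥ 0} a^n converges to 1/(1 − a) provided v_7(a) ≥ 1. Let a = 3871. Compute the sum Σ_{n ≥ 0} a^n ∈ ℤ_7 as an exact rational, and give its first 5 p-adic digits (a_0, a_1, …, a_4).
Σ a^n = 1/(1 − a) = -1/3870;  first 5 digits = (1, 0, 2, 4, 5)

v_7(a) = 2 ≥ 1, so the series converges in ℤ_7 to 1/(1 − a) = 1/(1 − 3871) = -1/3870. Expand this rational in ℤ_7: compute digits iteratively via d_i = x_i mod 7, x_{i+1} = (x_i − d_i)/7. The first 5 digits are (1, 0, 2, 4, 5).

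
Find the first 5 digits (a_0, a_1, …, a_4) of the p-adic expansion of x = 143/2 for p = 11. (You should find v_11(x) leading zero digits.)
(a_0, …, a_4) = (0, 1, 6, 5, 5)

v_11(143/2) = 1, so a_0 = ... = a_0 = 0. Factor out: x = 11^1 · u with u = 13/2 a unit in ℤ_11. Expand u iteratively via a_{v+i} = u_i mod 11, u_{i+1} = (u_i − a_{v+i})/11:
  u_0 = 13/2;  a_1 = 1;  u_1 = (u_0 − 1)/11 = 1/2
  u_1 = 1/2;  a_2 = 6;  u_2 = (u_1 − 6)/11 = -1/2
  u_2 = -1/2;  a_3 = 5;  u_3 = (u_2 − 5)/11 = -1/2
  u_3 = -1/2;  a_4 = 5;  u_4 = (u_3 − 5)/11 = -1/2
Digits: (0, 1, 6, 5, 5).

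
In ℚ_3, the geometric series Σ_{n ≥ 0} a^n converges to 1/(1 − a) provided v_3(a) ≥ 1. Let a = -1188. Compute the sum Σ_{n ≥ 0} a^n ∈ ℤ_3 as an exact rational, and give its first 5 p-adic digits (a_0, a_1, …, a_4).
Σ a^n = 1/(1 − a) = 1/1189;  first 5 digits = (1, 0, 0, 1, 0)

v_3(a) = 3 ≥ 1, so the series converges in ℤ_3 to 1/(1 − a) = 1/(1 − (-1188)) = 1/1189. Expand this rational in ℤ_3: compute digits iteratively via d_i = x_i mod 3, x_{i+1} = (x_i − d_i)/3. The first 5 digits are (1, 0, 0, 1, 0).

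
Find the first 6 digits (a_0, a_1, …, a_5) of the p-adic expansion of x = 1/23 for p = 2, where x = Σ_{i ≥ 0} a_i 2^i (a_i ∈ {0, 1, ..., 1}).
(a_0, …, a_5) = (1, 1, 1, 0, 0, 1)

v_2(1/23) = 0 (numerator and denominator both coprime to 2), so x ∈ ℤ_2^×. Compute digits iteratively via a_i = x_i mod 2, x_{i+1} = (x_i − a_i)/2, with x_0 = x:
  x_0 = 1/23;  a_0 = 1;  x_1 = (x_0 − 1)/2 = -11/23
  x_1 = -11/23;  a_1 = 1;  x_2 = (x_1 − 1)/2 = -17/23
  x_2 = -17/23;  a_2 = 1;  x_3 = (x_2 − 1)/2 = -20/23
  x_3 = -20/23;  a_3 = 0;  x_4 = (x_3 − 0)/2 = -10/23
  x_4 = -10/23;  a_4 = 0;  x_5 = (x_4 − 0)/2 = -5/23
  x_5 = -5/23;  a_5 = 1;  x_6 = (x_5 − 1)/2 = -14/23
Digits: (1, 1, 1, 0, 0, 1).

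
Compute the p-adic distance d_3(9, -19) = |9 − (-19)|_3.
d_3(9, -19) = 1

Step 1 — x − y = 9 − (-19) = 28. Step 2 — v_3(28) = 0 (factor: 28 = (3^0 · 28); the sign does not affect v_p). Step 3 — |x − y|_3 = 3^{0} = 1.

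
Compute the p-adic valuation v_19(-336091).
v_19(-336091) = 3

v_19(n) is the largest exponent k such that 19^k divides n. Factor out: -336091 = -19^3 · 49. (Sign doesn't affect v_p.) So v_19(-336091) = 3.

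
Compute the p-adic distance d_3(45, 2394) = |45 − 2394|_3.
d_3(45, 2394) = 1/81

Step 1 — x − y = 45 − 2394 = -2349. Step 2 — v_3(-2349) = 4 (factor: -2349 = −(3^4 · 29); the sign does not affect v_p). Step 3 — |x − y|_3 = 3^{-4} = 1/81.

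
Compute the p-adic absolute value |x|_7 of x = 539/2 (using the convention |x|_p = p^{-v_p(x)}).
|539/2|_7 = 1/49

Step 1 — compute v_7(x) by factoring powers of 7 out of the numerator and denominator: v_7(539/2) = 2. Step 2 — apply |x|_p = p^{-v_p(x)} = 7^{-2} = 1/49.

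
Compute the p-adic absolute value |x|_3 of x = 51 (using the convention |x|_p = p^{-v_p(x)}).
|51|_3 = 1/3

Step 1 — compute v_3(x) by factoring powers of 3 out of the numerator and denominator: v_3(51) = 1. Step 2 — apply |x|_p = p^{-v_p(x)} = 3^{-1} = 1/3.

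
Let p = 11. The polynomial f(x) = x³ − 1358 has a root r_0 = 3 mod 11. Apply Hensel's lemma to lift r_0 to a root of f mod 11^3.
r_2 = 3 (mod 1331)

Hensel: r_{i+1} = r_i − f(r_i)/f′(r_i) mod 11^{i+2}, where f′(x) = 3x². Iterate:
  r_0 = 3 (mod 11)
  r_1 = 3 (mod 121)
  r_2 = 3 (mod 1331)
Final: r = 3 with f(r) ≡ 0 mod 11^3.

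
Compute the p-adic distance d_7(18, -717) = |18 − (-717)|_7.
d_7(18, -717) = 1/49

Step 1 — x − y = 18 − (-717) = 735. Step 2 — v_7(735) = 2 (factor: 735 = (7^2 · 15); the sign does not affect v_p). Step 3 — |x − y|_7 = 7^{-2} = 1/49.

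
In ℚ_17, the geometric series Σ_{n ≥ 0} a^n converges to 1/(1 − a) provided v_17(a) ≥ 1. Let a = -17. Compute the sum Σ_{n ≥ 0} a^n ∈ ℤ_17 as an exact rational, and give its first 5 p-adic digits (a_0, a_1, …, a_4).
Σ a^n = 1/(1 − a) = 1/18;  first 5 digits = (1, 16, 0, 16, 0)

v_17(a) = 1 ≥ 1, so the series converges in ℤ_17 to 1/(1 − a) = 1/(1 − (-17)) = 1/18. Expand this rational in ℤ_17: compute digits iteratively via d_i = x_i mod 17, x_{i+1} = (x_i − d_i)/17. The first 5 digits are (1, 16, 0, 16, 0).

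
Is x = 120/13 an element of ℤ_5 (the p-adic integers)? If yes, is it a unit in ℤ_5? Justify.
x ∈ ℤ_5 but not a unit; v_5(x) = 1 > 0

ℤ_5 = {x ∈ ℚ_5 : v_5(x) ≥ 0} and ℤ_5^× = {x ∈ ℤ_5 : v_5(x) = 0}. Here v_5(120/13) = v_5(num) − v_5(den) = 1; compare against these criteria.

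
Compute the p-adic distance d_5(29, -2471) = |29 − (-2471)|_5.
d_5(29, -2471) = 1/625

Step 1 — x − y = 29 − (-2471) = 2500. Step 2 — v_5(2500) = 4 (factor: 2500 = (5^4 · 4); the sign does not affect v_p). Step 3 — |x − y|_5 = 5^{-4} = 1/625.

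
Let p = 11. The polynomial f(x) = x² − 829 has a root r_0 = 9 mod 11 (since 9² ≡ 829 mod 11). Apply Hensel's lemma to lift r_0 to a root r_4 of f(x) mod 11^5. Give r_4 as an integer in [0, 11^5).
r_4 = 49795 (mod 161051)

Hensel's recurrence: r_{i+1} = r_i − f(r_i)·(f′(r_i))^{-1} mod 11^{i+2}, with f′(x) = 2x. Iterate:
  r_0 = 9 (mod 11)
  r_1 = 64 (mod 121)
  r_2 = 548 (mod 1331)
  r_3 = 5872 (mod 14641)
  r_4 = 49795 (mod 161051)
Final: r_4 = 49795, and one checks f(r_4) ≡ 0 mod 11^5.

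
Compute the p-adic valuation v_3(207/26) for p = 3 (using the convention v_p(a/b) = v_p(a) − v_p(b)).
v_3(207/26) = 2

Factor powers of 3 from the numerator and denominator of the reduced fraction: 207 = 3^2 · 23 and 26 = 3^0 · 26. Apply v_p(a/b) = v_p(a) − v_p(b): v_3(207/26) = 2 − 0 = 2.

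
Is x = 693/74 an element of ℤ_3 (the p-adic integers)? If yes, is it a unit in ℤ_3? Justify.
x ∈ ℤ_3 but not a unit; v_3(x) = 2 > 0

ℤ_3 = {x ∈ ℚ_3 : v_3(x) ≥ 0} and ℤ_3^× = {x ∈ ℤ_3 : v_3(x) = 0}. Here v_3(693/74) = v_3(num) − v_3(den) = 2; compare against these criteria.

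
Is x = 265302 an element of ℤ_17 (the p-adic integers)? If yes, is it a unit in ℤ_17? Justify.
x ∈ ℤ_17 but not a unit; v_17(x) = 3 > 0

ℤ_17 = {x ∈ ℚ_17 : v_17(x) ≥ 0} and ℤ_17^× = {x ∈ ℤ_17 : v_17(x) = 0}. Here v_17(265302) = v_17(num) − v_17(den) = 3; compare against these criteria.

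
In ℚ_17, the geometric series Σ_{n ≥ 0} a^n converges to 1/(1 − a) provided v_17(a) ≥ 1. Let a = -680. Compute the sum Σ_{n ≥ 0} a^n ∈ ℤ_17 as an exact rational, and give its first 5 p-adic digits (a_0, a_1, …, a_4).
Σ a^n = 1/(1 − a) = 1/681;  first 5 digits = (1, 11, 16, 13, 1)

v_17(a) = 1 ≥ 1, so the series converges in ℤ_17 to 1/(1 − a) = 1/(1 − (-680)) = 1/681. Expand this rational in ℤ_17: compute digits iteratively via d_i = x_i mod 17, x_{i+1} = (x_i − d_i)/17. The first 5 digits are (1, 11, 16, 13, 1).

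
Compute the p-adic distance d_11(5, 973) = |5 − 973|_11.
d_11(5, 973) = 1/121

Step 1 — x − y = 5 − 973 = -968. Step 2 — v_11(-968) = 2 (factor: -968 = −(11^2 · 8); the sign does not affect v_p). Step 3 — |x − y|_11 = 11^{-2} = 1/121.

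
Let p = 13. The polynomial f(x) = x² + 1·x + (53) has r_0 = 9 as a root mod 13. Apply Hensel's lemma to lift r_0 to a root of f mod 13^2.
r_1 = 126 (mod 169)

Hensel: r_{i+1} = r_i − f(r_i)·(f′(r_i))^{-1} mod 13^{i+2}, f′(x) = 2x + 1. Iterate:
  r_0 = 9 (mod 13)
  r_1 = 126 (mod 169)
Final: r = 126 satisfies f(r) ≡ 0 mod 13^2.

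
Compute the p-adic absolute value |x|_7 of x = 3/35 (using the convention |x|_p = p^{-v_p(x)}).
|3/35|_7 = 7

Step 1 — compute v_7(x) by factoring powers of 7 out of the numerator and denominator: v_7(3/35) = -1. Step 2 — apply |x|_p = p^{-v_p(x)} = 7^{1} = 7.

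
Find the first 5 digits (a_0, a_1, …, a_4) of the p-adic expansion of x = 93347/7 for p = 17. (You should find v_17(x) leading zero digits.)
(a_0, …, a_4) = (0, 0, 0, 10, 2)

v_17(93347/7) = 3, so a_0 = ... = a_2 = 0. Factor out: x = 17^3 · u with u = 19/7 a unit in ℤ_17. Expand u iteratively via a_{v+i} = u_i mod 17, u_{i+1} = (u_i − a_{v+i})/17:
  u_0 = 19/7;  a_3 = 10;  u_1 = (u_0 − 10)/17 = -3/7
  u_1 = -3/7;  a_4 = 2;  u_2 = (u_1 − 2)/17 = -1/7
Digits: (0, 0, 0, 10, 2).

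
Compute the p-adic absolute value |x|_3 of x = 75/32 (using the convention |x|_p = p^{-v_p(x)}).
|75/32|_3 = 1/3

Step 1 — compute v_3(x) by factoring powers of 3 out of the numerator and denominator: v_3(75/32) = 1. Step 2 — apply |x|_p = p^{-v_p(x)} = 3^{-1} = 1/3.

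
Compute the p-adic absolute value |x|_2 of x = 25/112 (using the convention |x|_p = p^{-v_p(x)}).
|25/112|_2 = 16

Step 1 — compute v_2(x) by factoring powers of 2 out of the numerator and denominator: v_2(25/112) = -4. Step 2 — apply |x|_p = p^{-v_p(x)} = 2^{4} = 16.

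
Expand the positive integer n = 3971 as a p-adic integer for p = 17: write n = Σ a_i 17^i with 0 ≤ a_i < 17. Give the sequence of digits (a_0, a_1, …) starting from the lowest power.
(a_0, a_1, …) = (10, 12, 13)

Repeated division by 17 gives the digits low-to-high: 3971 = 10 + 12·17^1 + 13·17^2. Digit sequence: (10, 12, 13).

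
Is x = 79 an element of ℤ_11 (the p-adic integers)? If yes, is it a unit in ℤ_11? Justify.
x ∈ ℤ_11^× (unit); v_11(x) = 0

ℤ_11 = {x ∈ ℚ_11 : v_11(x) ≥ 0} and ℤ_11^× = {x ∈ ℤ_11 : v_11(x) = 0}. Here v_11(79) = v_11(num) − v_11(den) = 0; compare against these criteria.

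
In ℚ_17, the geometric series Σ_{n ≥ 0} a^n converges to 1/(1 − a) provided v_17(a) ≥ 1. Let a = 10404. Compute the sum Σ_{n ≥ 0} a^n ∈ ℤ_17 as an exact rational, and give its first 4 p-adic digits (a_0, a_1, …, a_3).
Σ a^n = 1/(1 − a) = -1/10403;  first 4 digits = (1, 0, 2, 2)

v_17(a) = 2 ≥ 1, so the series converges in ℤ_17 to 1/(1 − a) = 1/(1 − 10404) = -1/10403. Expand this rational in ℤ_17: compute digits iteratively via d_i = x_i mod 17, x_{i+1} = (x_i − d_i)/17. The first 4 digits are (1, 0, 2, 2).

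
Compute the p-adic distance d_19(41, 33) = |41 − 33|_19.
d_19(41, 33) = 1

Step 1 — x − y = 41 − 33 = 8. Step 2 — v_19(8) = 0 (factor: 8 = (19^0 · 8); the sign does not affect v_p). Step 3 — |x − y|_19 = 19^{0} = 1.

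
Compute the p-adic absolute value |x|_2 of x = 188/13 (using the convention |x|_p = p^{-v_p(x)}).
|188/13|_2 = 1/4

Step 1 — compute v_2(x) by factoring powers of 2 out of the numerator and denominator: v_2(188/13) = 2. Step 2 — apply |x|_p = p^{-v_p(x)} = 2^{-2} = 1/4.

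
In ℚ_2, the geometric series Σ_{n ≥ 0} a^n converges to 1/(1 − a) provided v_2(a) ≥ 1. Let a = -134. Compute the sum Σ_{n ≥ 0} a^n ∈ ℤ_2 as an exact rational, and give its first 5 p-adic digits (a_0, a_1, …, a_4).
Σ a^n = 1/(1 − a) = 1/135;  first 5 digits = (1, 1, 1, 0, 1)

v_2(a) = 1 ≥ 1, so the series converges in ℤ_2 to 1/(1 − a) = 1/(1 − (-134)) = 1/135. Expand this rational in ℤ_2: compute digits iteratively via d_i = x_i mod 2, x_{i+1} = (x_i − d_i)/2. The first 5 digits are (1, 1, 1, 0, 1).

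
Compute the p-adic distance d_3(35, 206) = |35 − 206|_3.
d_3(35, 206) = 1/9

Step 1 — x − y = 35 − 206 = -171. Step 2 — v_3(-171) = 2 (factor: -171 = −(3^2 · 19); the sign does not affect v_p). Step 3 — |x − y|_3 = 3^{-2} = 1/9.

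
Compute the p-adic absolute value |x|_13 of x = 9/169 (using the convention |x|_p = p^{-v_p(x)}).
|9/169|_13 = 169

Step 1 — compute v_13(x) by factoring powers of 13 out of the numerator and denominator: v_13(9/169) = -2. Step 2 — apply |x|_p = p^{-v_p(x)} = 13^{2} = 169.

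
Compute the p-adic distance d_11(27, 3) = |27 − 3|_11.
d_11(27, 3) = 1

Step 1 — x − y = 27 − 3 = 24. Step 2 — v_11(24) = 0 (factor: 24 = (11^0 · 24); the sign does not affect v_p). Step 3 — |x − y|_11 = 11^{0} = 1.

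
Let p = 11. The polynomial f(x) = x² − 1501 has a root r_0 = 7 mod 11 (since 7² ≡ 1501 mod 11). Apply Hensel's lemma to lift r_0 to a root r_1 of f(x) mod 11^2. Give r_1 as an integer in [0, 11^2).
r_1 = 7 (mod 121)

Hensel's recurrence: r_{i+1} = r_i − f(r_i)·(f′(r_i))^{-1} mod 11^{i+2}, with f′(x) = 2x. Iterate:
  r_0 = 7 (mod 11)
  r_1 = 7 (mod 121)
Final: r_1 = 7, and one checks f(r_1) ≡ 0 mod 11^2.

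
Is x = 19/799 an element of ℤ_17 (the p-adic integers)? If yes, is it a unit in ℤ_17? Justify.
x ∉ ℤ_17 (v_17(x) = -1 < 0)

ℤ_17 = {x ∈ ℚ_17 : v_17(x) ≥ 0} and ℤ_17^× = {x ∈ ℤ_17 : v_17(x) = 0}. Here v_17(19/799) = v_17(num) − v_17(den) = -1; compare against these criteria.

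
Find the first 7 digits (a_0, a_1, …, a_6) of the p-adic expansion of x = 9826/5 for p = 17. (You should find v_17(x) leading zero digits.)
(a_0, …, a_6) = (0, 0, 0, 14, 6, 3, 10)

v_17(9826/5) = 3, so a_0 = ... = a_2 = 0. Factor out: x = 17^3 · u with u = 2/5 a unit in ℤ_17. Expand u iteratively via a_{v+i} = u_i mod 17, u_{i+1} = (u_i − a_{v+i})/17:
  u_0 = 2/5;  a_3 = 14;  u_1 = (u_0 − 14)/17 = -4/5
  u_1 = -4/5;  a_4 = 6;  u_2 = (u_1 − 6)/17 = -2/5
  u_2 = -2/5;  a_5 = 3;  u_3 = (u_2 − 3)/17 = -1/5
  u_3 = -1/5;  a_6 = 10;  u_4 = (u_3 − 10)/17 = -3/5
Digits: (0, 0, 0, 14, 6, 3, 10).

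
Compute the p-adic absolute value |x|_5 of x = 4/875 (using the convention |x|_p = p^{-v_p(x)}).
|4/875|_5 = 125

Step 1 — compute v_5(x) by factoring powers of 5 out of the numerator and denominator: v_5(4/875) = -3. Step 2 — apply |x|_p = p^{-v_p(x)} = 5^{3} = 125.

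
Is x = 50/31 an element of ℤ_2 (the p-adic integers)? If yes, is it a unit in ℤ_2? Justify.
x ∈ ℤ_2 but not a unit; v_2(x) = 1 > 0

ℤ_2 = {x ∈ ℚ_2 : v_2(x) ≥ 0} and ℤ_2^× = {x ∈ ℤ_2 : v_2(x) = 0}. Here v_2(50/31) = v_2(num) − v_2(den) = 1; compare against these criteria.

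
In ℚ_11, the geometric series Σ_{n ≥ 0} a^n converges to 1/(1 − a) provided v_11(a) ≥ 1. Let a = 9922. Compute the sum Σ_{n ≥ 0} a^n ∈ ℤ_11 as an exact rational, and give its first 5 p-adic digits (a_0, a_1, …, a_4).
Σ a^n = 1/(1 − a) = -1/9921;  first 5 digits = (1, 0, 5, 7, 3)

v_11(a) = 2 ≥ 1, so the series converges in ℤ_11 to 1/(1 − a) = 1/(1 − 9922) = -1/9921. Expand this rational in ℤ_11: compute digits iteratively via d_i = x_i mod 11, x_{i+1} = (x_i − d_i)/11. The first 5 digits are (1, 0, 5, 7, 3).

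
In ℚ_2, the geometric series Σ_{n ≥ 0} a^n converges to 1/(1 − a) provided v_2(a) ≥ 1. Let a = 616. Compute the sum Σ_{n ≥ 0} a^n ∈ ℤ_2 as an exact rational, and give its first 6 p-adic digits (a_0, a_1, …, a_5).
Σ a^n = 1/(1 − a) = -1/615;  first 6 digits = (1, 0, 0, 1, 0, 1)

v_2(a) = 3 ≥ 1, so the series converges in ℤ_2 to 1/(1 − a) = 1/(1 − 616) = -1/615. Expand this rational in ℤ_2: compute digits iteratively via d_i = x_i mod 2, x_{i+1} = (x_i − d_i)/2. The first 6 digits are (1, 0, 0, 1, 0, 1).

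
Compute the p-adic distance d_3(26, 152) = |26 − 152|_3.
d_3(26, 152) = 1/9

Step 1 — x − y = 26 − 152 = -126. Step 2 — v_3(-126) = 2 (factor: -126 = −(3^2 · 14); the sign does not affect v_p). Step 3 — |x − y|_3 = 3^{-2} = 1/9.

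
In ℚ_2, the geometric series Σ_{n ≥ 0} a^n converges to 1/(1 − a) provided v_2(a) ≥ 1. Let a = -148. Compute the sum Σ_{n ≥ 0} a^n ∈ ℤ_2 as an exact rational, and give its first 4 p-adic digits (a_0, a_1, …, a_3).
Σ a^n = 1/(1 − a) = 1/149;  first 4 digits = (1, 0, 1, 1)

v_2(a) = 2 ≥ 1, so the series converges in ℤ_2 to 1/(1 − a) = 1/(1 − (-148)) = 1/149. Expand this rational in ℤ_2: compute digits iteratively via d_i = x_i mod 2, x_{i+1} = (x_i − d_i)/2. The first 4 digits are (1, 0, 1, 1).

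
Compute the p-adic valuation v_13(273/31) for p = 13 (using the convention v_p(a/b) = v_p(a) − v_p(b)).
v_13(273/31) = 1

Factor powers of 13 from the numerator and denominator of the reduced fraction: 273 = 13^1 · 21 and 31 = 13^0 · 31. Apply v_p(a/b) = v_p(a) − v_p(b): v_13(273/31) = 1 − 0 = 1.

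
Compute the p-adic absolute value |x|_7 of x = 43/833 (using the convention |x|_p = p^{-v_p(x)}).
|43/833|_7 = 49

Step 1 — compute v_7(x) by factoring powers of 7 out of the numerator and denominator: v_7(43/833) = -2. Step 2 — apply |x|_p = p^{-v_p(x)} = 7^{2} = 49.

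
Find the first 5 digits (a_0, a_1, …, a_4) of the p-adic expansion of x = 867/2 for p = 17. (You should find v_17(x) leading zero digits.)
(a_0, …, a_4) = (0, 0, 10, 8, 8)

v_17(867/2) = 2, so a_0 = ... = a_1 = 0. Factor out: x = 17^2 · u with u = 3/2 a unit in ℤ_17. Expand u iteratively via a_{v+i} = u_i mod 17, u_{i+1} = (u_i − a_{v+i})/17:
  u_0 = 3/2;  a_2 = 10;  u_1 = (u_0 − 10)/17 = -1/2
  u_1 = -1/2;  a_3 = 8;  u_2 = (u_1 − 8)/17 = -1/2
  u_2 = -1/2;  a_4 = 8;  u_3 = (u_2 − 8)/17 = -1/2
Digits: (0, 0, 10, 8, 8).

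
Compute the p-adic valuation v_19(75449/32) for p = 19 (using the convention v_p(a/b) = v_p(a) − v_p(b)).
v_19(75449/32) = 3

Factor powers of 19 from the numerator and denominator of the reduced fraction: 75449 = 19^3 · 11 and 32 = 19^0 · 32. Apply v_p(a/b) = v_p(a) − v_p(b): v_19(75449/32) = 3 − 0 = 3.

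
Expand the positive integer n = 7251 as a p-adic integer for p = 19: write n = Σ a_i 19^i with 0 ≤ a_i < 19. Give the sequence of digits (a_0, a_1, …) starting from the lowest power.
(a_0, a_1, …) = (12, 1, 1, 1)

Repeated division by 19 gives the digits low-to-high: 7251 = 12 + 1·19^1 + 1·19^2 + 1·19^3. Digit sequence: (12, 1, 1, 1).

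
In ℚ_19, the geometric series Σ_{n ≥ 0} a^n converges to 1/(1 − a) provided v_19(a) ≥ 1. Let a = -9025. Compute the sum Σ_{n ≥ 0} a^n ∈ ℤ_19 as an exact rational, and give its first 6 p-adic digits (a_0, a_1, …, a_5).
Σ a^n = 1/(1 − a) = 1/9026;  first 6 digits = (1, 0, 13, 17, 16, 13)

v_19(a) = 2 ≥ 1, so the series converges in ℤ_19 to 1/(1 − a) = 1/(1 − (-9025)) = 1/9026. Expand this rational in ℤ_19: compute digits iteratively via d_i = x_i mod 19, x_{i+1} = (x_i − d_i)/19. The first 6 digits are (1, 0, 13, 17, 16, 13).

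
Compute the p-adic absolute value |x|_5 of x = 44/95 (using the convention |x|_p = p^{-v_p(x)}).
|44/95|_5 = 5

Step 1 — compute v_5(x) by factoring powers of 5 out of the numerator and denominator: v_5(44/95) = -1. Step 2 — apply |x|_p = p^{-v_p(x)} = 5^{1} = 5.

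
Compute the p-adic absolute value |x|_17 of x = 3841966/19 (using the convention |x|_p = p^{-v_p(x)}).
|3841966/19|_17 = 1/83521

Step 1 — compute v_17(x) by factoring powers of 17 out of the numerator and denominator: v_17(3841966/19) = 4. Step 2 — apply |x|_p = p^{-v_p(x)} = 17^{-4} = 1/83521.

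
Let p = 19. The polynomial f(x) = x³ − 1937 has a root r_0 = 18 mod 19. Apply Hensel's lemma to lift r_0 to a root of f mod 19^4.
r_3 = 33857 (mod 130321)

Hensel: r_{i+1} = r_i − f(r_i)/f′(r_i) mod 19^{i+2}, where f′(x) = 3x². Iterate:
  r_0 = 18 (mod 19)
  r_1 = 284 (mod 361)
  r_2 = 6421 (mod 6859)
  r_3 = 33857 (mod 130321)
Final: r = 33857 with f(r) ≡ 0 mod 19^4.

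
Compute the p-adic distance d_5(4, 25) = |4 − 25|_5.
d_5(4, 25) = 1

Step 1 — x − y = 4 − 25 = -21. Step 2 — v_5(-21) = 0 (factor: -21 = −(5^0 · 21); the sign does not affect v_p). Step 3 — |x − y|_5 = 5^{0} = 1.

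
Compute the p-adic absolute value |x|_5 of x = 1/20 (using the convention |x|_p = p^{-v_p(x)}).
|1/20|_5 = 5

Step 1 — compute v_5(x) by factoring powers of 5 out of the numerator and denominator: v_5(1/20) = -1. Step 2 — apply |x|_p = p^{-v_p(x)} = 5^{1} = 5.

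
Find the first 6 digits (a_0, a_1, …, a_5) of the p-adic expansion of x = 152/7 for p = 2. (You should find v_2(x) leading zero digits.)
(a_0, …, a_5) = (0, 0, 0, 1, 0, 1)

v_2(152/7) = 3, so a_0 = ... = a_2 = 0. Factor out: x = 2^3 · u with u = 19/7 a unit in ℤ_2. Expand u iteratively via a_{v+i} = u_i mod 2, u_{i+1} = (u_i − a_{v+i})/2:
  u_0 = 19/7;  a_3 = 1;  u_1 = (u_0 − 1)/2 = 6/7
  u_1 = 6/7;  a_4 = 0;  u_2 = (u_1 − 0)/2 = 3/7
  u_2 = 3/7;  a_5 = 1;  u_3 = (u_2 − 1)/2 = -2/7
Digits: (0, 0, 0, 1, 0, 1).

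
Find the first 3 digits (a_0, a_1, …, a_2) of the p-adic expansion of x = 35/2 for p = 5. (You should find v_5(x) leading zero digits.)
(a_0, …, a_2) = (0, 1, 3)

v_5(35/2) = 1, so a_0 = ... = a_0 = 0. Factor out: x = 5^1 · u with u = 7/2 a unit in ℤ_5. Expand u iteratively via a_{v+i} = u_i mod 5, u_{i+1} = (u_i − a_{v+i})/5:
  u_0 = 7/2;  a_1 = 1;  u_1 = (u_0 − 1)/5 = 1/2
  u_1 = 1/2;  a_2 = 3;  u_2 = (u_1 − 3)/5 = -1/2
Digits: (0, 1, 3).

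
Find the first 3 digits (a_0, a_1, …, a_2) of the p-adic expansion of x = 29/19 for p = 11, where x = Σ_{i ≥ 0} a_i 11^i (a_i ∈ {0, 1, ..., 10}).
(a_0, …, a_2) = (5, 2, 5)

v_11(29/19) = 0 (numerator and denominator both coprime to 11), so x ∈ ℤ_11^×. Compute digits iteratively via a_i = x_i mod 11, x_{i+1} = (x_i − a_i)/11, with x_0 = x:
  x_0 = 29/19;  a_0 = 5;  x_1 = (x_0 − 5)/11 = -6/19
  x_1 = -6/19;  a_1 = 2;  x_2 = (x_1 − 2)/11 = -4/19
  x_2 = -4/19;  a_2 = 5;  x_3 = (x_2 − 5)/11 = -9/19
Digits: (5, 2, 5).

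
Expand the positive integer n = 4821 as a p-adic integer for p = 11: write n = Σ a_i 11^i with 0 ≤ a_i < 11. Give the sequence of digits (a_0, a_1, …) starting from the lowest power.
(a_0, a_1, …) = (3, 9, 6, 3)

Repeated division by 11 gives the digits low-to-high: 4821 = 3 + 9·11^1 + 6·11^2 + 3·11^3. Digit sequence: (3, 9, 6, 3).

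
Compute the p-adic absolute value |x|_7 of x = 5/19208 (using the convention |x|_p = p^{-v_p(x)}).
|5/19208|_7 = 2401

Step 1 — compute v_7(x) by factoring powers of 7 out of the numerator and denominator: v_7(5/19208) = -4. Step 2 — apply |x|_p = p^{-v_p(x)} = 7^{4} = 2401.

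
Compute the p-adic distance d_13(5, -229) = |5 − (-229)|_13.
d_13(5, -229) = 1/13

Step 1 — x − y = 5 − (-229) = 234. Step 2 — v_13(234) = 1 (factor: 234 = (13^1 · 18); the sign does not affect v_p). Step 3 — |x − y|_13 = 13^{-1} = 1/13.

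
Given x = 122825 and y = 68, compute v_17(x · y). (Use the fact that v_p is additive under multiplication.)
v_17(8352100) = 4

v_p(x) = 3 (factor: 122825 = 17^3 · 25); v_p(y) = 1 (factor: 68 = 17^1 · 4). Additivity: v_p(xy) = v_p(x) + v_p(y) = 3 + 1 = 4. (Direct check: xy = 8352100 = 17^4 · (100).)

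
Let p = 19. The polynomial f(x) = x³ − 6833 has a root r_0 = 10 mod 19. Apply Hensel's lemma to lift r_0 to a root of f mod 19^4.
r_3 = 32215 (mod 130321)

Hensel: r_{i+1} = r_i − f(r_i)/f′(r_i) mod 19^{i+2}, where f′(x) = 3x². Iterate:
  r_0 = 10 (mod 19)
  r_1 = 86 (mod 361)
  r_2 = 4779 (mod 6859)
  r_3 = 32215 (mod 130321)
Final: r = 32215 with f(r) ≡ 0 mod 19^4.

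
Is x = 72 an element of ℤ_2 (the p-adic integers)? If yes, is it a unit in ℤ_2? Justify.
x ∈ ℤ_2 but not a unit; v_2(x) = 3 > 0

ℤ_2 = {x ∈ ℚ_2 : v_2(x) ≥ 0} and ℤ_2^× = {x ∈ ℤ_2 : v_2(x) = 0}. Here v_2(72) = v_2(num) − v_2(den) = 3; compare against these criteria.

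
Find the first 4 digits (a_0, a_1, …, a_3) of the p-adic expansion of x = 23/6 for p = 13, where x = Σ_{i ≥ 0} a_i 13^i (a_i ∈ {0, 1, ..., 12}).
(a_0, …, a_3) = (6, 2, 2, 2)

v_13(23/6) = 0 (numerator and denominator both coprime to 13), so x ∈ ℤ_13^×. Compute digits iteratively via a_i = x_i mod 13, x_{i+1} = (x_i − a_i)/13, with x_0 = x:
  x_0 = 23/6;  a_0 = 6;  x_1 = (x_0 − 6)/13 = -1/6
  x_1 = -1/6;  a_1 = 2;  x_2 = (x_1 − 2)/13 = -1/6
  x_2 = -1/6;  a_2 = 2;  x_3 = (x_2 − 2)/13 = -1/6
  x_3 = -1/6;  a_3 = 2;  x_4 = (x_3 − 2)/13 = -1/6
Digits: (6, 2, 2, 2).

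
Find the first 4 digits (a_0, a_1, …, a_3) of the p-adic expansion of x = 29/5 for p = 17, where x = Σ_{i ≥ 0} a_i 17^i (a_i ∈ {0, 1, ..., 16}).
(a_0, …, a_3) = (16, 13, 6, 3)

v_17(29/5) = 0 (numerator and denominator both coprime to 17), so x ∈ ℤ_17^×. Compute digits iteratively via a_i = x_i mod 17, x_{i+1} = (x_i − a_i)/17, with x_0 = x:
  x_0 = 29/5;  a_0 = 16;  x_1 = (x_0 − 16)/17 = -3/5
  x_1 = -3/5;  a_1 = 13;  x_2 = (x_1 − 13)/17 = -4/5
  x_2 = -4/5;  a_2 = 6;  x_3 = (x_2 − 6)/17 = -2/5
  x_3 = -2/5;  a_3 = 3;  x_4 = (x_3 − 3)/17 = -1/5
Digits: (16, 13, 6, 3).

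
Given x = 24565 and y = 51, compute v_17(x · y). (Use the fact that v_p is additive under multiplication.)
v_17(1252815) = 4

v_p(x) = 3 (factor: 24565 = 17^3 · 5); v_p(y) = 1 (factor: 51 = 17^1 · 3). Additivity: v_p(xy) = v_p(x) + v_p(y) = 3 + 1 = 4. (Direct check: xy = 1252815 = 17^4 · (15).)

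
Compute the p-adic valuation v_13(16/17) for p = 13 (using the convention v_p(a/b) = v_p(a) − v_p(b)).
v_13(16/17) = 0

Factor powers of 13 from the numerator and denominator of the reduced fraction: 16 = 13^0 · 16 and 17 = 13^0 · 17. Apply v_p(a/b) = v_p(a) − v_p(b): v_13(16/17) = 0 − 0 = 0.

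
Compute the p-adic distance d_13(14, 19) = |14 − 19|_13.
d_13(14, 19) = 1

Step 1 — x − y = 14 − 19 = -5. Step 2 — v_13(-5) = 0 (factor: -5 = −(13^0 · 5); the sign does not affect v_p). Step 3 — |x − y|_13 = 13^{0} = 1.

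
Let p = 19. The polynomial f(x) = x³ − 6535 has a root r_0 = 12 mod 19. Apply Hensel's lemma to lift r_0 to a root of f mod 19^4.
r_3 = 32407 (mod 130321)

Hensel: r_{i+1} = r_i − f(r_i)/f′(r_i) mod 19^{i+2}, where f′(x) = 3x². Iterate:
  r_0 = 12 (mod 19)
  r_1 = 278 (mod 361)
  r_2 = 4971 (mod 6859)
  r_3 = 32407 (mod 130321)
Final: r = 32407 with f(r) ≡ 0 mod 19^4.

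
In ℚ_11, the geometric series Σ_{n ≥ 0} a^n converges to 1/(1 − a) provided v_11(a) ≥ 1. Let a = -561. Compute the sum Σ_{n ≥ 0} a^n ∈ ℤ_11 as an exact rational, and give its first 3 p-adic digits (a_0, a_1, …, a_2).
Σ a^n = 1/(1 − a) = 1/562;  first 3 digits = (1, 4, 0)

v_11(a) = 1 ≥ 1, so the series converges in ℤ_11 to 1/(1 − a) = 1/(1 − (-561)) = 1/562. Expand this rational in ℤ_11: compute digits iteratively via d_i = x_i mod 11, x_{i+1} = (x_i − d_i)/11. The first 3 digits are (1, 4, 0).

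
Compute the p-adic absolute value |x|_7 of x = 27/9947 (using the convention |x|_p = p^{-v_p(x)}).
|27/9947|_7 = 343

Step 1 — compute v_7(x) by factoring powers of 7 out of the numerator and denominator: v_7(27/9947) = -3. Step 2 — apply |x|_p = p^{-v_p(x)} = 7^{3} = 343.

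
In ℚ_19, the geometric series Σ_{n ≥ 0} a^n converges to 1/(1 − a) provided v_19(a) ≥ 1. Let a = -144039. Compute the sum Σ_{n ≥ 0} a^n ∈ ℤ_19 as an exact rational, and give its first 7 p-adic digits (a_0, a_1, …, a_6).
Σ a^n = 1/(1 − a) = 1/144040;  first 7 digits = (1, 0, 0, 17, 17, 18, 3)

v_19(a) = 3 ≥ 1, so the series converges in ℤ_19 to 1/(1 − a) = 1/(1 − (-144039)) = 1/144040. Expand this rational in ℤ_19: compute digits iteratively via d_i = x_i mod 19, x_{i+1} = (x_i − d_i)/19. The first 7 digits are (1, 0, 0, 17, 17, 18, 3).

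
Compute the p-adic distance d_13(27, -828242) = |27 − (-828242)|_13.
d_13(27, -828242) = 1/28561

Step 1 — x − y = 27 − (-828242) = 828269. Step 2 — v_13(828269) = 4 (factor: 828269 = (13^4 · 29); the sign does not affect v_p). Step 3 — |x − y|_13 = 13^{-4} = 1/28561.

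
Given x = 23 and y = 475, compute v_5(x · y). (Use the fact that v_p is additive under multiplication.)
v_5(10925) = 2

v_p(x) = 0 (factor: 23 = 5^0 · 23); v_p(y) = 2 (factor: 475 = 5^2 · 19). Additivity: v_p(xy) = v_p(x) + v_p(y) = 0 + 2 = 2. (Direct check: xy = 10925 = 5^2 · (437).)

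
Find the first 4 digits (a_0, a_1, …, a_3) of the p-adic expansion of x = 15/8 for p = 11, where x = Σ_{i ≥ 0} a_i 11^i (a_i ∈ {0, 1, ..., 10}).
(a_0, …, a_3) = (6, 1, 4, 1)

v_11(15/8) = 0 (numerator and denominator both coprime to 11), so x ∈ ℤ_11^×. Compute digits iteratively via a_i = x_i mod 11, x_{i+1} = (x_i − a_i)/11, with x_0 = x:
  x_0 = 15/8;  a_0 = 6;  x_1 = (x_0 − 6)/11 = -3/8
  x_1 = -3/8;  a_1 = 1;  x_2 = (x_1 − 1)/11 = -1/8
  x_2 = -1/8;  a_2 = 4;  x_3 = (x_2 − 4)/11 = -3/8
  x_3 = -3/8;  a_3 = 1;  x_4 = (x_3 − 1)/11 = -1/8
Digits: (6, 1, 4, 1).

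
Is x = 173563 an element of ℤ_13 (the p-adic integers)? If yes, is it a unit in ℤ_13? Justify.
x ∈ ℤ_13 but not a unit; v_13(x) = 3 > 0

ℤ_13 = {x ∈ ℚ_13 : v_13(x) ≥ 0} and ℤ_13^× = {x ∈ ℤ_13 : v_13(x) = 0}. Here v_13(173563) = v_13(num) − v_13(den) = 3; compare against these criteria.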